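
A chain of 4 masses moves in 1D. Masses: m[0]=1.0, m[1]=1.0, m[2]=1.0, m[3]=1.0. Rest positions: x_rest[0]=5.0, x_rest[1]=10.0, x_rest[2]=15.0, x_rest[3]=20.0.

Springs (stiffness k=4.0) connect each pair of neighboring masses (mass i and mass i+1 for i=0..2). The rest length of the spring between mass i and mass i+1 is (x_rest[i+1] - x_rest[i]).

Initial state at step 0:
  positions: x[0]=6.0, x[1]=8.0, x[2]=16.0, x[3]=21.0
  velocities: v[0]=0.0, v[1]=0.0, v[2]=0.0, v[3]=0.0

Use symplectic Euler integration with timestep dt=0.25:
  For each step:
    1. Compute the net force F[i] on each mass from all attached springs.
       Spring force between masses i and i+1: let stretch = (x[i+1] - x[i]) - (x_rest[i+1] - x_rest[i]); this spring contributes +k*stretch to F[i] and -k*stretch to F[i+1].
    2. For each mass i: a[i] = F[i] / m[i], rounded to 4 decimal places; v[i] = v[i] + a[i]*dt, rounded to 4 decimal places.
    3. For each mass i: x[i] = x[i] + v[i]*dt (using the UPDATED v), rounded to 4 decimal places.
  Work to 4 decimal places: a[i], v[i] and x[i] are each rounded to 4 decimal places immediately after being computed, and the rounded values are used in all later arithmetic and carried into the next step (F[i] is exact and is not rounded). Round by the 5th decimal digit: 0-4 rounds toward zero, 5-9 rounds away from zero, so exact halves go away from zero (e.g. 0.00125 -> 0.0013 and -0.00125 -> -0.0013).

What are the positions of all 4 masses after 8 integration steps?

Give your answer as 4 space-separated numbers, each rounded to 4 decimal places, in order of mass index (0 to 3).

Answer: 6.3978 10.1172 13.7951 20.6902

Derivation:
Step 0: x=[6.0000 8.0000 16.0000 21.0000] v=[0.0000 0.0000 0.0000 0.0000]
Step 1: x=[5.2500 9.5000 15.2500 21.0000] v=[-3.0000 6.0000 -3.0000 0.0000]
Step 2: x=[4.3125 11.3750 14.5000 20.8125] v=[-3.7500 7.5000 -3.0000 -0.7500]
Step 3: x=[3.8906 12.2656 14.5469 20.2969] v=[-1.6875 3.5625 0.1875 -2.0625]
Step 4: x=[4.3125 11.6328 15.4610 19.5938] v=[1.6875 -2.5312 3.6562 -2.8125]
Step 5: x=[5.3145 10.1270 16.4512 19.1075] v=[4.0078 -6.0233 3.9608 -1.9453]
Step 6: x=[6.2696 8.9991 16.5244 19.2071] v=[3.8203 -4.5116 0.2929 0.3984]
Step 7: x=[6.6571 9.0702 15.3870 19.8860] v=[1.5498 0.2842 -4.5497 2.7157]
Step 8: x=[6.3978 10.1172 13.7951 20.6902] v=[-1.0371 4.1879 -6.3675 3.2167]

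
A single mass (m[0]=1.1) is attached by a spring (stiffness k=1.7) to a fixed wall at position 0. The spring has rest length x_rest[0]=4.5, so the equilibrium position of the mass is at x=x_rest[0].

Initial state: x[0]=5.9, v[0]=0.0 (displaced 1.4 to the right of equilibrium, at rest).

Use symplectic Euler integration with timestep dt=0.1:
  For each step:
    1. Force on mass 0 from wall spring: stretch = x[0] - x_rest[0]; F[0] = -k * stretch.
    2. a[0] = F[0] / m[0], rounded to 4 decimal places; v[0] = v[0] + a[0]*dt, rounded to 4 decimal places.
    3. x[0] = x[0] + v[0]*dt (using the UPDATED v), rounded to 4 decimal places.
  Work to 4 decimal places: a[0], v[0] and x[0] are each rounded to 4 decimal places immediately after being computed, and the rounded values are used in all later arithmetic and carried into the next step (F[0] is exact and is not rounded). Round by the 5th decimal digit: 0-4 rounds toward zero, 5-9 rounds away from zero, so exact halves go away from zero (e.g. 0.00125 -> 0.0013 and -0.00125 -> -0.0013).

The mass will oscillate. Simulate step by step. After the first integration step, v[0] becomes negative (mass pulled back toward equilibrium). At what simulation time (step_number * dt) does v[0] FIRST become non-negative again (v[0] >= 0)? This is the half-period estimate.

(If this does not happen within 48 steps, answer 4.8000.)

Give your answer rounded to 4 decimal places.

Step 0: x=[5.9000] v=[0.0000]
Step 1: x=[5.8784] v=[-0.2164]
Step 2: x=[5.8355] v=[-0.4294]
Step 3: x=[5.7719] v=[-0.6358]
Step 4: x=[5.6887] v=[-0.8324]
Step 5: x=[5.5871] v=[-1.0161]
Step 6: x=[5.4687] v=[-1.1841]
Step 7: x=[5.3353] v=[-1.3338]
Step 8: x=[5.1890] v=[-1.4629]
Step 9: x=[5.0321] v=[-1.5694]
Step 10: x=[4.8669] v=[-1.6516]
Step 11: x=[4.6961] v=[-1.7083]
Step 12: x=[4.5222] v=[-1.7386]
Step 13: x=[4.3480] v=[-1.7420]
Step 14: x=[4.1762] v=[-1.7185]
Step 15: x=[4.0094] v=[-1.6685]
Step 16: x=[3.8501] v=[-1.5927]
Step 17: x=[3.7009] v=[-1.4923]
Step 18: x=[3.5640] v=[-1.3688]
Step 19: x=[3.4416] v=[-1.2242]
Step 20: x=[3.3355] v=[-1.0606]
Step 21: x=[3.2474] v=[-0.8806]
Step 22: x=[3.1787] v=[-0.6870]
Step 23: x=[3.1304] v=[-0.4828]
Step 24: x=[3.1033] v=[-0.2711]
Step 25: x=[3.0978] v=[-0.0553]
Step 26: x=[3.1139] v=[0.1614]
First v>=0 after going negative at step 26, time=2.6000

Answer: 2.6000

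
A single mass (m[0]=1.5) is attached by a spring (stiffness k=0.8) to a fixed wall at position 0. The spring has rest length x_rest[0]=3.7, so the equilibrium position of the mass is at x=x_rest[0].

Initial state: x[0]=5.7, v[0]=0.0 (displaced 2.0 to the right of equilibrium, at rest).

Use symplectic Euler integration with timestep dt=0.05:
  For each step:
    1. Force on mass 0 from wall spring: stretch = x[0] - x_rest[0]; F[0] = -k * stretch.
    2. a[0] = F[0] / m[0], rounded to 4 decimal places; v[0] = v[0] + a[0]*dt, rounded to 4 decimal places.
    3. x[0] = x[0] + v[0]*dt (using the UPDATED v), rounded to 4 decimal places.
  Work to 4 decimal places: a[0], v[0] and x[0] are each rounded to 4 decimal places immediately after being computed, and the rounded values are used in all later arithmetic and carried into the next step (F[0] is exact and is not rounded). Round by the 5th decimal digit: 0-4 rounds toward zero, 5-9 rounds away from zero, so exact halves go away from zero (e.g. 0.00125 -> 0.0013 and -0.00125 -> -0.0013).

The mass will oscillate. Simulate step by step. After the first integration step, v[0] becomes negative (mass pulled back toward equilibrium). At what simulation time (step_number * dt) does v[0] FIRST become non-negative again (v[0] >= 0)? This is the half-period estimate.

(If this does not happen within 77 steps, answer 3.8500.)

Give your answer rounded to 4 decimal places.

Answer: 3.8500

Derivation:
Step 0: x=[5.7000] v=[0.0000]
Step 1: x=[5.6973] v=[-0.0533]
Step 2: x=[5.6920] v=[-0.1066]
Step 3: x=[5.6840] v=[-0.1597]
Step 4: x=[5.6734] v=[-0.2126]
Step 5: x=[5.6601] v=[-0.2652]
Step 6: x=[5.6442] v=[-0.3175]
Step 7: x=[5.6257] v=[-0.3693]
Step 8: x=[5.6047] v=[-0.4207]
Step 9: x=[5.5811] v=[-0.4715]
Step 10: x=[5.5550] v=[-0.5217]
Step 11: x=[5.5264] v=[-0.5712]
Step 12: x=[5.4954] v=[-0.6199]
Step 13: x=[5.4620] v=[-0.6678]
Step 14: x=[5.4263] v=[-0.7148]
Step 15: x=[5.3883] v=[-0.7608]
Step 16: x=[5.3480] v=[-0.8058]
Step 17: x=[5.3055] v=[-0.8497]
Step 18: x=[5.2609] v=[-0.8925]
Step 19: x=[5.2142] v=[-0.9341]
Step 20: x=[5.1655] v=[-0.9745]
Step 21: x=[5.1148] v=[-1.0136]
Step 22: x=[5.0622] v=[-1.0513]
Step 23: x=[5.0078] v=[-1.0876]
Step 24: x=[4.9517] v=[-1.1225]
Step 25: x=[4.8939] v=[-1.1559]
Step 26: x=[4.8345] v=[-1.1877]
Step 27: x=[4.7736] v=[-1.2180]
Step 28: x=[4.7113] v=[-1.2466]
Step 29: x=[4.6476] v=[-1.2736]
Step 30: x=[4.5827] v=[-1.2989]
Step 31: x=[4.5166] v=[-1.3224]
Step 32: x=[4.4494] v=[-1.3442]
Step 33: x=[4.3812] v=[-1.3642]
Step 34: x=[4.3121] v=[-1.3824]
Step 35: x=[4.2422] v=[-1.3987]
Step 36: x=[4.1715] v=[-1.4132]
Step 37: x=[4.1002] v=[-1.4258]
Step 38: x=[4.0284] v=[-1.4365]
Step 39: x=[3.9561] v=[-1.4453]
Step 40: x=[3.8835] v=[-1.4521]
Step 41: x=[3.8107] v=[-1.4570]
Step 42: x=[3.7377] v=[-1.4600]
Step 43: x=[3.6647] v=[-1.4610]
Step 44: x=[3.5917] v=[-1.4601]
Step 45: x=[3.5188] v=[-1.4572]
Step 46: x=[3.4462] v=[-1.4524]
Step 47: x=[3.3739] v=[-1.4456]
Step 48: x=[3.3021] v=[-1.4369]
Step 49: x=[3.2308] v=[-1.4263]
Step 50: x=[3.1601] v=[-1.4138]
Step 51: x=[3.0901] v=[-1.3994]
Step 52: x=[3.0209] v=[-1.3831]
Step 53: x=[2.9527] v=[-1.3650]
Step 54: x=[2.8854] v=[-1.3451]
Step 55: x=[2.8192] v=[-1.3234]
Step 56: x=[2.7542] v=[-1.2999]
Step 57: x=[2.6905] v=[-1.2747]
Step 58: x=[2.6281] v=[-1.2478]
Step 59: x=[2.5671] v=[-1.2192]
Step 60: x=[2.5077] v=[-1.1890]
Step 61: x=[2.4498] v=[-1.1572]
Step 62: x=[2.3936] v=[-1.1239]
Step 63: x=[2.3391] v=[-1.0891]
Step 64: x=[2.2865] v=[-1.0528]
Step 65: x=[2.2357] v=[-1.0151]
Step 66: x=[2.1869] v=[-0.9761]
Step 67: x=[2.1401] v=[-0.9358]
Step 68: x=[2.0954] v=[-0.8942]
Step 69: x=[2.0528] v=[-0.8514]
Step 70: x=[2.0124] v=[-0.8075]
Step 71: x=[1.9743] v=[-0.7625]
Step 72: x=[1.9385] v=[-0.7165]
Step 73: x=[1.9050] v=[-0.6695]
Step 74: x=[1.8739] v=[-0.6216]
Step 75: x=[1.8453] v=[-0.5729]
Step 76: x=[1.8191] v=[-0.5234]
Step 77: x=[1.7954] v=[-0.4732]
v[0] did not become non-negative within 77 steps; using fallback time=3.8500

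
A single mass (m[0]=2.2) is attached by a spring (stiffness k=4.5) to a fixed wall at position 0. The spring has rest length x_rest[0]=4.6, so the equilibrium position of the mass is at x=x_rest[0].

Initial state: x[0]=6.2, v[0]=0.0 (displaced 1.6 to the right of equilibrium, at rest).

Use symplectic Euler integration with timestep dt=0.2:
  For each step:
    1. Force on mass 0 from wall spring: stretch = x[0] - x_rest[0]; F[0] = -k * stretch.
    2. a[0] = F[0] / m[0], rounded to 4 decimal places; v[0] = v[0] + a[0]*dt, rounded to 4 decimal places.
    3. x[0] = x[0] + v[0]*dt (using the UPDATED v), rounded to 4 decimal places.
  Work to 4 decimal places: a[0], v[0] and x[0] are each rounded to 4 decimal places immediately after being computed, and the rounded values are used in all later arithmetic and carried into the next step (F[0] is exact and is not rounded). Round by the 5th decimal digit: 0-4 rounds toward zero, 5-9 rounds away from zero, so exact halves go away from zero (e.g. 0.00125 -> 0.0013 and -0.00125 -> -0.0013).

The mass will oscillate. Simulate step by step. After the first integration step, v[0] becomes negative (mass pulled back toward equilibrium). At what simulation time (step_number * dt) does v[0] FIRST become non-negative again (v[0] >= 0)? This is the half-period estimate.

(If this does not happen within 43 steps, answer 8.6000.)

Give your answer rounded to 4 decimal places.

Step 0: x=[6.2000] v=[0.0000]
Step 1: x=[6.0691] v=[-0.6545]
Step 2: x=[5.8180] v=[-1.2555]
Step 3: x=[5.4672] v=[-1.7538]
Step 4: x=[5.0455] v=[-2.1086]
Step 5: x=[4.5873] v=[-2.2909]
Step 6: x=[4.1302] v=[-2.2857]
Step 7: x=[3.7115] v=[-2.0935]
Step 8: x=[3.3655] v=[-1.7300]
Step 9: x=[3.1205] v=[-1.2250]
Step 10: x=[2.9966] v=[-0.6197]
Step 11: x=[3.0038] v=[0.0362]
First v>=0 after going negative at step 11, time=2.2000

Answer: 2.2000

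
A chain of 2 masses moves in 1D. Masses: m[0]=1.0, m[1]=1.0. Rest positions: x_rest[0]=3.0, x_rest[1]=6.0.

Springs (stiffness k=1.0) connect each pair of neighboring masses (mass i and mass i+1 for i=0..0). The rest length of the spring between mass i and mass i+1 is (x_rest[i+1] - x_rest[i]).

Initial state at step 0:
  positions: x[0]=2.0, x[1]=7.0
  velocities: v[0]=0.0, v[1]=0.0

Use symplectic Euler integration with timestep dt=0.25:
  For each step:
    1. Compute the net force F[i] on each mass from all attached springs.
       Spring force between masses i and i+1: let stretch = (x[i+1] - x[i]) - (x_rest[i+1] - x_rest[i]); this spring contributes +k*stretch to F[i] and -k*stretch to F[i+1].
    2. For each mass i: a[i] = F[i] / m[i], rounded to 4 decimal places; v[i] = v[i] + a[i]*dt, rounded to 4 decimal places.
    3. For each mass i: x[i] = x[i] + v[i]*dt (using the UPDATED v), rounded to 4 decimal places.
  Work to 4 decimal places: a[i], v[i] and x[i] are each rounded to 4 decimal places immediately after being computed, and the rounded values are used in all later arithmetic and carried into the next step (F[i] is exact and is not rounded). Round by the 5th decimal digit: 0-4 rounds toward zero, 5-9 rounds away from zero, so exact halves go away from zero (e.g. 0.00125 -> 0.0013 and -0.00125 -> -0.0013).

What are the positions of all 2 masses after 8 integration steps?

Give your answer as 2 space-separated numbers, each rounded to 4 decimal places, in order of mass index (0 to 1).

Answer: 4.0088 4.9914

Derivation:
Step 0: x=[2.0000 7.0000] v=[0.0000 0.0000]
Step 1: x=[2.1250 6.8750] v=[0.5000 -0.5000]
Step 2: x=[2.3594 6.6406] v=[0.9375 -0.9375]
Step 3: x=[2.6739 6.3262] v=[1.2578 -1.2578]
Step 4: x=[3.0291 5.9710] v=[1.4209 -1.4209]
Step 5: x=[3.3807 5.6194] v=[1.4064 -1.4064]
Step 6: x=[3.6847 5.3154] v=[1.2161 -1.2161]
Step 7: x=[3.9032 5.0970] v=[0.8738 -0.8738]
Step 8: x=[4.0088 4.9914] v=[0.4223 -0.4223]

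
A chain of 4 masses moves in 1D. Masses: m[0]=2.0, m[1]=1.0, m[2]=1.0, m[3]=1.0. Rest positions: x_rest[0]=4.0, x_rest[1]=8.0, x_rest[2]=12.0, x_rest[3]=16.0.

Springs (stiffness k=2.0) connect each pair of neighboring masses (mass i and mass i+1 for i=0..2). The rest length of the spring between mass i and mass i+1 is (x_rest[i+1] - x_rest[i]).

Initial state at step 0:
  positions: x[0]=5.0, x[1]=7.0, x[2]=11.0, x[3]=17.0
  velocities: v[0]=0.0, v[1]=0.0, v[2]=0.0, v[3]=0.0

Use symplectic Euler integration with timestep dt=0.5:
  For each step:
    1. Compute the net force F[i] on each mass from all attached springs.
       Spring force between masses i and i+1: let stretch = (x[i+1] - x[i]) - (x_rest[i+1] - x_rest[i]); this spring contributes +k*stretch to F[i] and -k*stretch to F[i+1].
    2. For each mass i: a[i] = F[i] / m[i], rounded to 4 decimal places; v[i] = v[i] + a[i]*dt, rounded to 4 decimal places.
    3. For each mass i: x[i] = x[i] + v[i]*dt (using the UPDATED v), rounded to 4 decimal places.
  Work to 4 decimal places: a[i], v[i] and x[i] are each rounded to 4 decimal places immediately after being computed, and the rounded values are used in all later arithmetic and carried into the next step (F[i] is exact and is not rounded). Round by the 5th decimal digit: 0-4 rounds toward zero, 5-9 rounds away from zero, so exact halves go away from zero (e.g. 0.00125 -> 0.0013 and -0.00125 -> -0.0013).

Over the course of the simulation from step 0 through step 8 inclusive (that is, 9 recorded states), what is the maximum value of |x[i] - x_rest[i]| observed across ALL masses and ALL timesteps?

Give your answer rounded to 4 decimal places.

Step 0: x=[5.0000 7.0000 11.0000 17.0000] v=[0.0000 0.0000 0.0000 0.0000]
Step 1: x=[4.5000 8.0000 12.0000 16.0000] v=[-1.0000 2.0000 2.0000 -2.0000]
Step 2: x=[3.8750 9.2500 13.0000 15.0000] v=[-1.2500 2.5000 2.0000 -2.0000]
Step 3: x=[3.5938 9.6875 13.1250 15.0000] v=[-0.5625 0.8750 0.2500 0.0000]
Step 4: x=[3.8360 8.7969 12.4688 16.0625] v=[0.4844 -1.7812 -1.3125 2.1250]
Step 5: x=[4.3185 7.2618 11.7735 17.3282] v=[0.9649 -3.0702 -1.3907 2.5313]
Step 6: x=[4.5368 6.5109 11.5997 17.8165] v=[0.4366 -1.5018 -0.3477 0.9766]
Step 7: x=[4.2486 7.3174 11.9899 17.1964] v=[-0.5764 1.6129 0.7803 -1.2402]
Step 8: x=[3.7276 8.9257 12.6471 15.9731] v=[-1.0420 3.2166 1.3143 -2.4467]
Max displacement = 1.8165

Answer: 1.8165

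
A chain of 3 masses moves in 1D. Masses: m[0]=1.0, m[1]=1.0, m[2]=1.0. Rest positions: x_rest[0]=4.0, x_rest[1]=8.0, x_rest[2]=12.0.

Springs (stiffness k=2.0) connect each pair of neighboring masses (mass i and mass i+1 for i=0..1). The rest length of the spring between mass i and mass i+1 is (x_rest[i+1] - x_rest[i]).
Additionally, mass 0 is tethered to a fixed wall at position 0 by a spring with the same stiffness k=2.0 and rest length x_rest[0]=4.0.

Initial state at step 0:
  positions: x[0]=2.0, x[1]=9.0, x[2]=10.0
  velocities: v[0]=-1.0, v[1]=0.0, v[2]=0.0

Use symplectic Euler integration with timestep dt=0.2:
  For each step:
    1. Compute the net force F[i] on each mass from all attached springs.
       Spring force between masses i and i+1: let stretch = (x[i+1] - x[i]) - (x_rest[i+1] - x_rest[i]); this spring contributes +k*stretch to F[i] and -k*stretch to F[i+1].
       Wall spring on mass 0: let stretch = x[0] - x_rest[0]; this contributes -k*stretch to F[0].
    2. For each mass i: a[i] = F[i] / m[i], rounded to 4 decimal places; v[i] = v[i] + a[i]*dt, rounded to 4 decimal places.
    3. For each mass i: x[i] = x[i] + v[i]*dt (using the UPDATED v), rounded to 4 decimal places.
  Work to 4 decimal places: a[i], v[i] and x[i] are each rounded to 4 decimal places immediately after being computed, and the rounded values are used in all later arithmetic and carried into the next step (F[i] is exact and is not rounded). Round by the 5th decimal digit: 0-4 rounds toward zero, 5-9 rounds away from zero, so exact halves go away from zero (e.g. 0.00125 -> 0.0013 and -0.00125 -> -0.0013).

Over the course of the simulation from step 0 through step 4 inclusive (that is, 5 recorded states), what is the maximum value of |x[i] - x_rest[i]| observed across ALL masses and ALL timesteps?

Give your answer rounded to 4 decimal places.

Answer: 2.2351

Derivation:
Step 0: x=[2.0000 9.0000 10.0000] v=[-1.0000 0.0000 0.0000]
Step 1: x=[2.2000 8.5200 10.2400] v=[1.0000 -2.4000 1.2000]
Step 2: x=[2.7296 7.6720 10.6624] v=[2.6480 -4.2400 2.1120]
Step 3: x=[3.4362 6.6678 11.1656] v=[3.5331 -5.0208 2.5158]
Step 4: x=[4.1265 5.7649 11.6289] v=[3.4513 -4.5143 2.3167]
Max displacement = 2.2351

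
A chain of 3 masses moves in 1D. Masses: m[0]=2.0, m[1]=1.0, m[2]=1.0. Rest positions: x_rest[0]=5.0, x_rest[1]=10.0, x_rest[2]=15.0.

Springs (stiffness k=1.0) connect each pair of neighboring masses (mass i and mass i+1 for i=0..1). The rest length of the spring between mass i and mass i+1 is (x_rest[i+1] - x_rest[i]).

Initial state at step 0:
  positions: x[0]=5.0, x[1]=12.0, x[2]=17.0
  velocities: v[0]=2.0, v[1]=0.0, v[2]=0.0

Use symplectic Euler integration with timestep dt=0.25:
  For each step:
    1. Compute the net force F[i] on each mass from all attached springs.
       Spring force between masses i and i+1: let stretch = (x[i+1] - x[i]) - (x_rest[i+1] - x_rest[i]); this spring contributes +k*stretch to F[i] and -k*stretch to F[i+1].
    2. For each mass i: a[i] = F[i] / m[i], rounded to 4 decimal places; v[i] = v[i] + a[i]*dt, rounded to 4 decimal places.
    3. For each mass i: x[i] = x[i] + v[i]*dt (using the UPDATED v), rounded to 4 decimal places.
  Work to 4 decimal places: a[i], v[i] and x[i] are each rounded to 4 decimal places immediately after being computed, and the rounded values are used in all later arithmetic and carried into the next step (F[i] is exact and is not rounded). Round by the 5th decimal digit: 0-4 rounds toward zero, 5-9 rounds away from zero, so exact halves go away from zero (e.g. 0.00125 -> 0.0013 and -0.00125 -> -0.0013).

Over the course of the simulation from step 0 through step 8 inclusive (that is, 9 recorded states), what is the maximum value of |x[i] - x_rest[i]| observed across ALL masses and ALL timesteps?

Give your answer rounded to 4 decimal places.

Answer: 4.3266

Derivation:
Step 0: x=[5.0000 12.0000 17.0000] v=[2.0000 0.0000 0.0000]
Step 1: x=[5.5625 11.8750 17.0000] v=[2.2500 -0.5000 0.0000]
Step 2: x=[6.1660 11.6758 16.9922] v=[2.4141 -0.7969 -0.0313]
Step 3: x=[6.7855 11.4645 16.9646] v=[2.4778 -0.8453 -0.1104]
Step 4: x=[7.3949 11.3045 16.9058] v=[2.4377 -0.6400 -0.2354]
Step 5: x=[7.9703 11.2502 16.8094] v=[2.3014 -0.2171 -0.3857]
Step 6: x=[8.4919 11.3384 16.6780] v=[2.0864 0.3527 -0.5255]
Step 7: x=[8.9462 11.5824 16.5254] v=[1.8172 0.9760 -0.6104]
Step 8: x=[9.3266 11.9706 16.3764] v=[1.5217 1.5527 -0.5962]
Max displacement = 4.3266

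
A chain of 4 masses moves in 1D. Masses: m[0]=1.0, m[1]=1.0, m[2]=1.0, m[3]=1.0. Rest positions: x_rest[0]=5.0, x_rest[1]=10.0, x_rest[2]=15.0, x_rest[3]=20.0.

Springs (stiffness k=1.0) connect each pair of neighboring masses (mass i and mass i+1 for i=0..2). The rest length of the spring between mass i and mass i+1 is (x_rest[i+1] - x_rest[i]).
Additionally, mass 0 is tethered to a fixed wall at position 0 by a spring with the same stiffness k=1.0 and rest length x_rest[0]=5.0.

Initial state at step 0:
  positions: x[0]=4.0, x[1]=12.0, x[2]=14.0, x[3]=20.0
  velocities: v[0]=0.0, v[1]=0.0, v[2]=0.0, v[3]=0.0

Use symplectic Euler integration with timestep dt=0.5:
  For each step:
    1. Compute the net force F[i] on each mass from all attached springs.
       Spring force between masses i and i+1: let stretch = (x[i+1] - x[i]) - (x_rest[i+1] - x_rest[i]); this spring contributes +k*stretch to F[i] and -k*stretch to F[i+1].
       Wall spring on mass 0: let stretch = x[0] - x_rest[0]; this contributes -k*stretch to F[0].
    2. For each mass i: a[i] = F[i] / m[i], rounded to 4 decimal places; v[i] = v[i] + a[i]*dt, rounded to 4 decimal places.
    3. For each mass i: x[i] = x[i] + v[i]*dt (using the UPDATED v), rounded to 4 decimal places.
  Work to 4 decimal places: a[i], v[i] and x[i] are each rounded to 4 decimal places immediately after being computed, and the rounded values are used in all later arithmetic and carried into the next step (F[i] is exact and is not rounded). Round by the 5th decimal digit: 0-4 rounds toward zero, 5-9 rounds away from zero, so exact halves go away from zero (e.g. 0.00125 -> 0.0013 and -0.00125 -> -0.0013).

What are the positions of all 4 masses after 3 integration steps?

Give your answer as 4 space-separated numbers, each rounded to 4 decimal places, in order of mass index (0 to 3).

Step 0: x=[4.0000 12.0000 14.0000 20.0000] v=[0.0000 0.0000 0.0000 0.0000]
Step 1: x=[5.0000 10.5000 15.0000 19.7500] v=[2.0000 -3.0000 2.0000 -0.5000]
Step 2: x=[6.1250 8.7500 16.0625 19.5625] v=[2.2500 -3.5000 2.1250 -0.3750]
Step 3: x=[6.3750 8.1719 16.1719 19.7500] v=[0.5000 -1.1563 0.2188 0.3750]

Answer: 6.3750 8.1719 16.1719 19.7500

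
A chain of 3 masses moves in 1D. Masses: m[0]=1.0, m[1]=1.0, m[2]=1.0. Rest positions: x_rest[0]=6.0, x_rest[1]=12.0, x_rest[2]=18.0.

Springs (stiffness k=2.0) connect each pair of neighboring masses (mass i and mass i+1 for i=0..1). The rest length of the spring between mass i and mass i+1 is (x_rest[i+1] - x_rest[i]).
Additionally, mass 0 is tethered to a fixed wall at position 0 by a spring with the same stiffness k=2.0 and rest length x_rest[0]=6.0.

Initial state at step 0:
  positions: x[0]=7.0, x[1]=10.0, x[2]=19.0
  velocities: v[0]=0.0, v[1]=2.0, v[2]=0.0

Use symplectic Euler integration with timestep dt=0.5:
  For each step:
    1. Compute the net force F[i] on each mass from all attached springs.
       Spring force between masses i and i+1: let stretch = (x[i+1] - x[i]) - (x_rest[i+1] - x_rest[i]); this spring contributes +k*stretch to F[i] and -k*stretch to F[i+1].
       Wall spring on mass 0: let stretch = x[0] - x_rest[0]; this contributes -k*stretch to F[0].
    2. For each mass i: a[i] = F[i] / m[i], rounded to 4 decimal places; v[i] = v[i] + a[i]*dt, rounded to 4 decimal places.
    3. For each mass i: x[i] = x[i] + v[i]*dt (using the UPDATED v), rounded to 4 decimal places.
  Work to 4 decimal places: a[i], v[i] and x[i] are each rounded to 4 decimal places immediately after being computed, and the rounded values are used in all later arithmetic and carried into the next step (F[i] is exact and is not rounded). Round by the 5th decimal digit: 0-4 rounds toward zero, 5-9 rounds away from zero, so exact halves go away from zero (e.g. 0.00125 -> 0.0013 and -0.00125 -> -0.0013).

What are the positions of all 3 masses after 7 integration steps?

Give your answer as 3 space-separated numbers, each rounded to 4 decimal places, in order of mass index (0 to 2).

Answer: 5.2266 14.0313 18.8985

Derivation:
Step 0: x=[7.0000 10.0000 19.0000] v=[0.0000 2.0000 0.0000]
Step 1: x=[5.0000 14.0000 17.5000] v=[-4.0000 8.0000 -3.0000]
Step 2: x=[5.0000 15.2500 17.2500] v=[0.0000 2.5000 -0.5000]
Step 3: x=[7.6250 12.3750 19.0000] v=[5.2500 -5.7500 3.5000]
Step 4: x=[8.8125 10.4375 20.4375] v=[2.3750 -3.8750 2.8750]
Step 5: x=[6.4063 12.6875 19.8750] v=[-4.8125 4.5000 -1.1250]
Step 6: x=[3.9375 15.3907 18.7188] v=[-4.9376 5.4063 -2.3125]
Step 7: x=[5.2266 14.0313 18.8985] v=[2.5781 -2.7188 0.3594]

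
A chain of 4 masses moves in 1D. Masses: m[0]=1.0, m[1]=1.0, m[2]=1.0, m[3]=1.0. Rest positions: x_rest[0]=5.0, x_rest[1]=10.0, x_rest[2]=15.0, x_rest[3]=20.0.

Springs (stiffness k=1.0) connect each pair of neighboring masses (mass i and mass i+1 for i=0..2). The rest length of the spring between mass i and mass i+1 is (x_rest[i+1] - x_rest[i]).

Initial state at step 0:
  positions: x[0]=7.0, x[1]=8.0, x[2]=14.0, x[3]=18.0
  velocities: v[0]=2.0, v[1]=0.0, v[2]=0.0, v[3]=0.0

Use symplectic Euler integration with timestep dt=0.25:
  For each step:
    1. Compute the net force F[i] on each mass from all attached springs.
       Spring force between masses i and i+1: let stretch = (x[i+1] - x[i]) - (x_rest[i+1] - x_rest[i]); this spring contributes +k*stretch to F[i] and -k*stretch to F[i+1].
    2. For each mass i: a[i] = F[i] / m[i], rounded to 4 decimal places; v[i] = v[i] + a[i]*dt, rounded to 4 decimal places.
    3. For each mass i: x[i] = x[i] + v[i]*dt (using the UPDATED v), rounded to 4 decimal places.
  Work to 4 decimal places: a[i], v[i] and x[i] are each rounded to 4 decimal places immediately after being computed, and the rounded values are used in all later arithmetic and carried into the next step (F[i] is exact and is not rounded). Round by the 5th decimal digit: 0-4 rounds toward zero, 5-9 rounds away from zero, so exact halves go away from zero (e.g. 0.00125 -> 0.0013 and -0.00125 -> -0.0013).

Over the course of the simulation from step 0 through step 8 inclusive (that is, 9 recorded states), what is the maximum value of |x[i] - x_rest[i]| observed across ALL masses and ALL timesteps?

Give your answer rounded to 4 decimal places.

Step 0: x=[7.0000 8.0000 14.0000 18.0000] v=[2.0000 0.0000 0.0000 0.0000]
Step 1: x=[7.2500 8.3125 13.8750 18.0625] v=[1.0000 1.2500 -0.5000 0.2500]
Step 2: x=[7.2539 8.9063 13.6641 18.1758] v=[0.0156 2.3750 -0.8438 0.4531]
Step 3: x=[7.0486 9.6942 13.4378 18.3196] v=[-0.8213 3.1514 -0.9053 0.5752]
Step 4: x=[6.6961 10.5507 13.2826 18.4708] v=[-1.4099 3.4259 -0.6208 0.6048]
Step 5: x=[6.2720 11.3370 13.2809 18.6103] v=[-1.6963 3.1452 -0.0067 0.5578]
Step 6: x=[5.8520 11.9282 13.4908 18.7292] v=[-1.6801 2.3649 0.8397 0.4755]
Step 7: x=[5.4992 12.2373 13.9305 18.8332] v=[-1.4111 1.2365 1.7587 0.4159]
Step 8: x=[5.2551 12.2311 14.5708 18.9433] v=[-0.9766 -0.0247 2.5611 0.4402]
Max displacement = 2.2539

Answer: 2.2539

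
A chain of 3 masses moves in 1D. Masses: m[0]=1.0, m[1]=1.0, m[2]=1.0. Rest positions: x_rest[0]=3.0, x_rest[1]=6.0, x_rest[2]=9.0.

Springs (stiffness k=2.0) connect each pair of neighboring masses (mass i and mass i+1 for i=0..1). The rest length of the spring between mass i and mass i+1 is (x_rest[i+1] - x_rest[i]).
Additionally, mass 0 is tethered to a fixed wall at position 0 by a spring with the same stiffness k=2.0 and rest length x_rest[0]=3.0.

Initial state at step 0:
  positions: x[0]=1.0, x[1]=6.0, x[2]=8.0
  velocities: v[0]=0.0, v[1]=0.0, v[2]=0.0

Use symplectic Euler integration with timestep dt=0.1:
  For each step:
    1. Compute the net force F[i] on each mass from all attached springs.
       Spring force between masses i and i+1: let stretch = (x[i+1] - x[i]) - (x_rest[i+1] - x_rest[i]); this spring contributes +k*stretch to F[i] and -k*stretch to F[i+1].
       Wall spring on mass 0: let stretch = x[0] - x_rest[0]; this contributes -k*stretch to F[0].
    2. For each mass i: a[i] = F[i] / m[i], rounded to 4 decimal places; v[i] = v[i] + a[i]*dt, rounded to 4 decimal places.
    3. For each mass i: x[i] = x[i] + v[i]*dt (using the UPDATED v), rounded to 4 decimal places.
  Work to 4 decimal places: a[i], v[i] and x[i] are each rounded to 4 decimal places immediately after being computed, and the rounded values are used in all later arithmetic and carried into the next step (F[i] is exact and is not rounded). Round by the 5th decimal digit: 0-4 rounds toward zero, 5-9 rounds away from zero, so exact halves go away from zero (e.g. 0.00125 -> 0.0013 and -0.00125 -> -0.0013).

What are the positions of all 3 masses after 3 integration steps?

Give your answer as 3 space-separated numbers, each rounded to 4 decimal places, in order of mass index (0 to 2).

Step 0: x=[1.0000 6.0000 8.0000] v=[0.0000 0.0000 0.0000]
Step 1: x=[1.0800 5.9400 8.0200] v=[0.8000 -0.6000 0.2000]
Step 2: x=[1.2356 5.8244 8.0584] v=[1.5560 -1.1560 0.3840]
Step 3: x=[1.4583 5.6617 8.1121] v=[2.2266 -1.6270 0.5372]

Answer: 1.4583 5.6617 8.1121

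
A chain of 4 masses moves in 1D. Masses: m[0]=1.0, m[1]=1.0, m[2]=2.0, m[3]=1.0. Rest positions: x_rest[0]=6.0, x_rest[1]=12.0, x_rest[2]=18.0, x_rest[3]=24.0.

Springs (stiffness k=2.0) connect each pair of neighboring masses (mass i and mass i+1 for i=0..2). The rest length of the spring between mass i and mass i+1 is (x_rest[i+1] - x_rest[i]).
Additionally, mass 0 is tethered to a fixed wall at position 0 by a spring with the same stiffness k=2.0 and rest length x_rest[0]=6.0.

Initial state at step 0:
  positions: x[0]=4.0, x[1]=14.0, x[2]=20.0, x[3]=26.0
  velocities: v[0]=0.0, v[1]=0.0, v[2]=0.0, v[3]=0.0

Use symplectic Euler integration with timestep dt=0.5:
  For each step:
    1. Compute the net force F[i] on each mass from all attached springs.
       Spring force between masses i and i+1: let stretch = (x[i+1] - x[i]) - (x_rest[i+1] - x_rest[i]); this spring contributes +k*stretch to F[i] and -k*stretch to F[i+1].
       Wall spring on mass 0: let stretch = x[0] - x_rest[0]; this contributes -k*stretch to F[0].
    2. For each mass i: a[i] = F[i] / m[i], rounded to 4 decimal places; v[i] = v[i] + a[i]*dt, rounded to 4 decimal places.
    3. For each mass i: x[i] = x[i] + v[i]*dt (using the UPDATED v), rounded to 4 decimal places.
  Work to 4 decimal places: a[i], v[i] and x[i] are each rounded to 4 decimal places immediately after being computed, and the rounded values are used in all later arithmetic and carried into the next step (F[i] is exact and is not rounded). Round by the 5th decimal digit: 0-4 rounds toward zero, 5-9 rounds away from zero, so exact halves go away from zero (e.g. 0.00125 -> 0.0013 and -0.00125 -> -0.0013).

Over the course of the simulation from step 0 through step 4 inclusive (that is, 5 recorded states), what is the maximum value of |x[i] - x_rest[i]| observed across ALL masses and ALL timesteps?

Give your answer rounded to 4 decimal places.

Answer: 3.4375

Derivation:
Step 0: x=[4.0000 14.0000 20.0000 26.0000] v=[0.0000 0.0000 0.0000 0.0000]
Step 1: x=[7.0000 12.0000 20.0000 26.0000] v=[6.0000 -4.0000 0.0000 0.0000]
Step 2: x=[9.0000 11.5000 19.5000 26.0000] v=[4.0000 -1.0000 -1.0000 0.0000]
Step 3: x=[7.7500 13.7500 18.6250 25.7500] v=[-2.5000 4.5000 -1.7500 -0.5000]
Step 4: x=[5.6250 15.4375 18.3125 24.9375] v=[-4.2500 3.3750 -0.6250 -1.6250]
Max displacement = 3.4375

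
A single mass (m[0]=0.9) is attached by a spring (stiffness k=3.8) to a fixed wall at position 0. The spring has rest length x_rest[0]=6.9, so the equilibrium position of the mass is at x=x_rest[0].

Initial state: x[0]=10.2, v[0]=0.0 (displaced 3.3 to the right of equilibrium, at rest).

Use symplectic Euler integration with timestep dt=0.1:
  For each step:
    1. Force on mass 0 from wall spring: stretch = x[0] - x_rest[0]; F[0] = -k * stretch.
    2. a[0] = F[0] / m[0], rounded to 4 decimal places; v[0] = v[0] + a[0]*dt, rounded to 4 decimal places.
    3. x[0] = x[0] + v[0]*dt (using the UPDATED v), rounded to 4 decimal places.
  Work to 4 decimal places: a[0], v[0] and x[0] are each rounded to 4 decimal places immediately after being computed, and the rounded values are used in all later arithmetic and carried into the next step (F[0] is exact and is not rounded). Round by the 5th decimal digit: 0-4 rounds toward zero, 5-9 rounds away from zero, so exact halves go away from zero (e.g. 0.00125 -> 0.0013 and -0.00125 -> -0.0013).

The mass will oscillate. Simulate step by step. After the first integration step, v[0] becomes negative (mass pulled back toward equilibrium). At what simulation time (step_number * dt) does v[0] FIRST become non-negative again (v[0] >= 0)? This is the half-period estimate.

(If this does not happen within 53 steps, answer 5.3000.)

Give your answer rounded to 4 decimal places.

Step 0: x=[10.2000] v=[0.0000]
Step 1: x=[10.0607] v=[-1.3933]
Step 2: x=[9.7879] v=[-2.7278]
Step 3: x=[9.3932] v=[-3.9471]
Step 4: x=[8.8932] v=[-4.9998]
Step 5: x=[8.3091] v=[-5.8414]
Step 6: x=[7.6655] v=[-6.4364]
Step 7: x=[6.9895] v=[-6.7596]
Step 8: x=[6.3098] v=[-6.7974]
Step 9: x=[5.6550] v=[-6.5482]
Step 10: x=[5.0528] v=[-6.0225]
Step 11: x=[4.5285] v=[-5.2426]
Step 12: x=[4.1044] v=[-4.2413]
Step 13: x=[3.7983] v=[-3.0609]
Step 14: x=[3.6232] v=[-1.7513]
Step 15: x=[3.5864] v=[-0.3678]
Step 16: x=[3.6895] v=[1.0313]
First v>=0 after going negative at step 16, time=1.6000

Answer: 1.6000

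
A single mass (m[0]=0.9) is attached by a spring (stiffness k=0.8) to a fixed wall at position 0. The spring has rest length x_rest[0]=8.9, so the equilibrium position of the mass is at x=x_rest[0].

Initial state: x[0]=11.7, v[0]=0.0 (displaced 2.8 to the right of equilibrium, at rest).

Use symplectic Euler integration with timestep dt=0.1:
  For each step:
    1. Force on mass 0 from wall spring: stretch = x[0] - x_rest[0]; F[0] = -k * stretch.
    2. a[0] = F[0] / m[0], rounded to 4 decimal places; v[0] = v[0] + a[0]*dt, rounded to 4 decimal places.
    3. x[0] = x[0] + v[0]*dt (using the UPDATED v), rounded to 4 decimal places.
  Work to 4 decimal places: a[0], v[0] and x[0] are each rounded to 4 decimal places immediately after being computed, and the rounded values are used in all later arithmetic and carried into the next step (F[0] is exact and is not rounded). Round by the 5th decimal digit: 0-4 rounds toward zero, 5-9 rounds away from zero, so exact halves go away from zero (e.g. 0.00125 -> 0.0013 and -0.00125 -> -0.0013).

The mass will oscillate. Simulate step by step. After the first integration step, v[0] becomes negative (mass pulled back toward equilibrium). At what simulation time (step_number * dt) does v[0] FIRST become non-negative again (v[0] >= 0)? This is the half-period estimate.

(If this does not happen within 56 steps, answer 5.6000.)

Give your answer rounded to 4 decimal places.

Answer: 3.4000

Derivation:
Step 0: x=[11.7000] v=[0.0000]
Step 1: x=[11.6751] v=[-0.2489]
Step 2: x=[11.6255] v=[-0.4956]
Step 3: x=[11.5517] v=[-0.7379]
Step 4: x=[11.4543] v=[-0.9736]
Step 5: x=[11.3342] v=[-1.2007]
Step 6: x=[11.1925] v=[-1.4171]
Step 7: x=[11.0304] v=[-1.6209]
Step 8: x=[10.8494] v=[-1.8103]
Step 9: x=[10.6510] v=[-1.9836]
Step 10: x=[10.4371] v=[-2.1392]
Step 11: x=[10.2095] v=[-2.2758]
Step 12: x=[9.9703] v=[-2.3922]
Step 13: x=[9.7216] v=[-2.4873]
Step 14: x=[9.4656] v=[-2.5603]
Step 15: x=[9.2045] v=[-2.6106]
Step 16: x=[8.9407] v=[-2.6377]
Step 17: x=[8.6766] v=[-2.6413]
Step 18: x=[8.4145] v=[-2.6214]
Step 19: x=[8.1567] v=[-2.5782]
Step 20: x=[7.9055] v=[-2.5121]
Step 21: x=[7.6631] v=[-2.4237]
Step 22: x=[7.4317] v=[-2.3138]
Step 23: x=[7.2134] v=[-2.1833]
Step 24: x=[7.0101] v=[-2.0334]
Step 25: x=[6.8236] v=[-1.8654]
Step 26: x=[6.6555] v=[-1.6808]
Step 27: x=[6.5074] v=[-1.4813]
Step 28: x=[6.3805] v=[-1.2686]
Step 29: x=[6.2760] v=[-1.0446]
Step 30: x=[6.1949] v=[-0.8114]
Step 31: x=[6.1378] v=[-0.5710]
Step 32: x=[6.1053] v=[-0.3255]
Step 33: x=[6.0976] v=[-0.0771]
Step 34: x=[6.1148] v=[0.1720]
First v>=0 after going negative at step 34, time=3.4000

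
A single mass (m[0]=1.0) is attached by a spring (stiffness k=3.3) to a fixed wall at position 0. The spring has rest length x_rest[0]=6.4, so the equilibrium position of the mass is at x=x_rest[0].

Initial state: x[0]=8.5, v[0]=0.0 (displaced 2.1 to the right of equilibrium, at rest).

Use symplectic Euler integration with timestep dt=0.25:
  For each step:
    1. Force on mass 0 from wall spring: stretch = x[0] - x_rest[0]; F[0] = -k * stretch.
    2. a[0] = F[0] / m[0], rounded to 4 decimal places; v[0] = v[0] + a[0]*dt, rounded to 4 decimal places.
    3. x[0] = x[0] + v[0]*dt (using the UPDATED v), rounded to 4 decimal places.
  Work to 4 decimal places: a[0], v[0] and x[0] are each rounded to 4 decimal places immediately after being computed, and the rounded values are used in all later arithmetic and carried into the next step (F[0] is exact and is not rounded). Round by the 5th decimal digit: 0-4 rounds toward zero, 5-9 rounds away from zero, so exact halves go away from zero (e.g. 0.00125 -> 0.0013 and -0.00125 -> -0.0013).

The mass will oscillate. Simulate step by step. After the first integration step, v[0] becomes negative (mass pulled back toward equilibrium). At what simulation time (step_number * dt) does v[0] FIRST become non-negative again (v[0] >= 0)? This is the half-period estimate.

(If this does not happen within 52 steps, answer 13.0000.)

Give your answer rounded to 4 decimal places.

Answer: 1.7500

Derivation:
Step 0: x=[8.5000] v=[0.0000]
Step 1: x=[8.0669] v=[-1.7325]
Step 2: x=[7.2900] v=[-3.1077]
Step 3: x=[6.3295] v=[-3.8420]
Step 4: x=[5.3836] v=[-3.7838]
Step 5: x=[4.6473] v=[-2.9453]
Step 6: x=[4.2725] v=[-1.4993]
Step 7: x=[4.3365] v=[0.2559]
First v>=0 after going negative at step 7, time=1.7500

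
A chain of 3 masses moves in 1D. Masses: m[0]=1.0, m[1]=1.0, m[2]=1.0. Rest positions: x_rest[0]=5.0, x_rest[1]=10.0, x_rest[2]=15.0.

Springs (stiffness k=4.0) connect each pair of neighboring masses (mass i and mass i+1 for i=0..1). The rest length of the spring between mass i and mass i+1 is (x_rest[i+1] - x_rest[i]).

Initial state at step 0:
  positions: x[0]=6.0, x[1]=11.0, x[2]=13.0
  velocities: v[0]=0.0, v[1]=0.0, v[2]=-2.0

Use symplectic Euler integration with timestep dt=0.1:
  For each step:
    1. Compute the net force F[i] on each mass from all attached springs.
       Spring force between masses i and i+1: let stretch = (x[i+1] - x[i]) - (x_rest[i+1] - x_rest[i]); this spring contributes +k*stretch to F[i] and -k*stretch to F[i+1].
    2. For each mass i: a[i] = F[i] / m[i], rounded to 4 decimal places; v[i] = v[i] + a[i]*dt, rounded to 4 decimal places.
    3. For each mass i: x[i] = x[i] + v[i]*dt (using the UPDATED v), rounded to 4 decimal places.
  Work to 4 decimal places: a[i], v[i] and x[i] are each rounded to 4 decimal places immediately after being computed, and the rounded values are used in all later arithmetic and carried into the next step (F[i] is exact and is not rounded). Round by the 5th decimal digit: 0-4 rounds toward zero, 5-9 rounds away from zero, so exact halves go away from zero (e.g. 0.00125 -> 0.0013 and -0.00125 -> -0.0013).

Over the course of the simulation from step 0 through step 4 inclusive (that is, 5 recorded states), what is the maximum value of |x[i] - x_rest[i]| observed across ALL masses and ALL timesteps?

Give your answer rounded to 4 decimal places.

Step 0: x=[6.0000 11.0000 13.0000] v=[0.0000 0.0000 -2.0000]
Step 1: x=[6.0000 10.8800 12.9200] v=[0.0000 -1.2000 -0.8000]
Step 2: x=[5.9952 10.6464 12.9584] v=[-0.0480 -2.3360 0.3840]
Step 3: x=[5.9765 10.3192 13.1043] v=[-0.1875 -3.2717 1.4592]
Step 4: x=[5.9315 9.9297 13.3388] v=[-0.4504 -3.8947 2.3452]
Max displacement = 2.0800

Answer: 2.0800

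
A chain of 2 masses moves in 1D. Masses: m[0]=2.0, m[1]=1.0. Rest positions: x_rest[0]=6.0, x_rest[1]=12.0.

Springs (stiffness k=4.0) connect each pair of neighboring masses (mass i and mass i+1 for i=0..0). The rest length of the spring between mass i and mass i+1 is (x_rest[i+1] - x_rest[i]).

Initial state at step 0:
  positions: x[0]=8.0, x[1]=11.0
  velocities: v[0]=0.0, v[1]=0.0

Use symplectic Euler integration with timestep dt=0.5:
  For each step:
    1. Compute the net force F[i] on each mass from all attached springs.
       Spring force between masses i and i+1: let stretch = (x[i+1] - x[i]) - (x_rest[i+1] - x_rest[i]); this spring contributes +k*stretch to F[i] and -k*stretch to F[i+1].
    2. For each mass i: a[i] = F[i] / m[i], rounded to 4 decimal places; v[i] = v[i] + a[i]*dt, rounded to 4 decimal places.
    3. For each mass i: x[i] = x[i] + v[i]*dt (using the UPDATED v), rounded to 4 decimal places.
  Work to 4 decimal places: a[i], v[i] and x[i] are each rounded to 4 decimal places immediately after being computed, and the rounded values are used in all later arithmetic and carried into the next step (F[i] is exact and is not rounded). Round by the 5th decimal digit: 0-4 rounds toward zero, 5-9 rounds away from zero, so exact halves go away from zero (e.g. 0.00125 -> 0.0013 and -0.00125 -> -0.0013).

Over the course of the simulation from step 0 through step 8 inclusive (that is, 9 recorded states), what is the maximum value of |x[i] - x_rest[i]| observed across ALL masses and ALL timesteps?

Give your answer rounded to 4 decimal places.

Step 0: x=[8.0000 11.0000] v=[0.0000 0.0000]
Step 1: x=[6.5000 14.0000] v=[-3.0000 6.0000]
Step 2: x=[5.7500 15.5000] v=[-1.5000 3.0000]
Step 3: x=[6.8750 13.2500] v=[2.2500 -4.5000]
Step 4: x=[8.1875 10.6250] v=[2.6250 -5.2500]
Step 5: x=[7.7188 11.5625] v=[-0.9375 1.8750]
Step 6: x=[6.1719 14.6563] v=[-3.0938 6.1876]
Step 7: x=[5.8672 15.2657] v=[-0.6094 1.2188]
Step 8: x=[7.2618 12.4766] v=[2.7891 -5.5782]
Max displacement = 3.5000

Answer: 3.5000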